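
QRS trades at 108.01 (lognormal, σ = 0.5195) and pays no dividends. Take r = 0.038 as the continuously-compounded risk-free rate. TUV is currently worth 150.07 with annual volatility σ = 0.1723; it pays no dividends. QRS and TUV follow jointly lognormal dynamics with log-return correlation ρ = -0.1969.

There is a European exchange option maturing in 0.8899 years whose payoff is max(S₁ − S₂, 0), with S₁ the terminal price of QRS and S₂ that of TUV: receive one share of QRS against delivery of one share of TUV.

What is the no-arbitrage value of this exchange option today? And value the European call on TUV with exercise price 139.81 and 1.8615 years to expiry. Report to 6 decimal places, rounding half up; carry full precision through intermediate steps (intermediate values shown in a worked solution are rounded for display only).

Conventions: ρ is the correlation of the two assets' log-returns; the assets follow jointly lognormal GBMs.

exchange price = 11.442636
price(TUV call K=139.81) = 25.312075

σ_eff = √(σ₁² + σ₂² − 2ρσ₁σ₂) = √(0.5195² + 0.1723² − 2·-0.1969·0.5195·0.1723) = 0.578633
d₁ = (ln(S₁/S₂) + (q₂ − q₁ + σ_eff²/2)T) / (σ_eff√T) = (ln(108.01/150.07) + (0.0 − 0.0 + 0.167408)·0.8899) / 0.545851 = -0.329580
d₂ = d₁ − σ_eff√T = -0.329580 − 0.545851 = -0.875431
N(d₁) = 0.370859,  N(d₂) = 0.190670
V = S₁·e^{−q₁T}·N(d₁) − S₂·e^{−q₂T}·N(d₂) = 40.056454 − 28.613817 = 11.442636
[vanilla: TUV call K=139.81]
σ√T = 0.1723·√1.8615 = 0.235081
d₁ = (ln(S/K) + (r+σ²/2)T) / (σ√T) = (ln(150.07/139.81) + (0.038+0.1723²/2)·1.8615) / 0.235081 = (0.070817 + 0.098368) / 0.235081 = 0.719693
d₂ = d₁ − σ√T = 0.719693 − 0.235081 = 0.484613
e^{−rT} = 0.931707
N(d₁) = 0.764143,  N(d₂) = 0.686024
price = S·N(d₁) − K·e^{−rT}·N(d₂) = 114.674952 − 89.362877 = 25.312075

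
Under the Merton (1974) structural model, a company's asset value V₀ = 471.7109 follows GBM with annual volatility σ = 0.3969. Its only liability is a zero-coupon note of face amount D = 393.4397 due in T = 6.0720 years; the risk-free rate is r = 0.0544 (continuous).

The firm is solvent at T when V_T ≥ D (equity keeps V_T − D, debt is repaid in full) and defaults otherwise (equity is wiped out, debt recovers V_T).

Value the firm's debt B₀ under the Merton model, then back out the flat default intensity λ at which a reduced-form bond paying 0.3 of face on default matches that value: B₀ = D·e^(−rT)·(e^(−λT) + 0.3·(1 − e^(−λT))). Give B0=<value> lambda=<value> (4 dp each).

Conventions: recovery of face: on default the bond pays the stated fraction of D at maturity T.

Apply the equity-as-call identities (strike 393.4397, horizon 6.0720 years):
d₁ = [ln(V₀/D) + (r + σ²/2)T] / (σ√T)
   = [ln(471.7109/393.4397) + (0.0544 + 0.5·0.3969²)·6.0720] / (0.3969·√6.0720)
   = [0.181438 + 0.808577] / 0.978018 = 1.012267
d₂ = d₁ − σ√T = 1.012267 − 0.978018 = 0.034248
N(d₁) = 0.844295,  N(d₂) = 0.513660,  e^(−rT) = 0.718696
E₀ = V₀·N(d₁) − D·e^(−rT)·N(d₂)
   = 471.7109·0.844295 − 393.4397·0.718696·0.513660 = 253.018570
B₀ = V₀ − E₀ = 471.7109 − 253.018570 = 218.692330
e^(−λT) = (B₀·e^(rT)/D − 0.3)/(1 − 0.3) = (218.6923·1.391409/393.4397 − 0.3)/0.7 = 0.67630074
λ = −ln(0.67630074)/6.0720 = 0.064413

B0=218.6923 lambda=0.0644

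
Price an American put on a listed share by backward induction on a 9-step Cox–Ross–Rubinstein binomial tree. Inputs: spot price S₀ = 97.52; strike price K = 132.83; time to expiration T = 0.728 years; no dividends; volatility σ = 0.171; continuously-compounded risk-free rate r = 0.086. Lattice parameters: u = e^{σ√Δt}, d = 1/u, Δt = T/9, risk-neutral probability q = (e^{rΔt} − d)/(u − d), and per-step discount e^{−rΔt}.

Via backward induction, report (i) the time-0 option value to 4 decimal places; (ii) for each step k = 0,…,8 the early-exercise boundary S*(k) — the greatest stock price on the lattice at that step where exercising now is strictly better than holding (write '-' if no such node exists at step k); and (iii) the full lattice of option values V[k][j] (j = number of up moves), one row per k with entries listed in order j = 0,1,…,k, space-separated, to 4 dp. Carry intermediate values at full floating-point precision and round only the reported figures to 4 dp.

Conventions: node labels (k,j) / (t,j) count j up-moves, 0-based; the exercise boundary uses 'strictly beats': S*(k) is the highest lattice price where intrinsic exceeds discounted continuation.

price = 35.3100
boundary = 97.5200 102.3800 107.4822 112.8387 118.4622 112.8387 118.4622 124.3659 118.4622
tree:
35.3100
39.9393 30.4500
44.3489 35.3100 25.3478
48.5491 39.9393 30.4500 19.9913
52.5499 44.3489 35.3100 25.3478 14.3678
56.3609 48.5491 39.9393 30.4500 19.9913 8.8411
59.9909 52.5499 44.3489 35.3100 25.3478 14.3678 4.6016
63.4486 56.3609 48.5491 39.9393 30.4500 19.9913 8.4641 1.6191
66.7421 59.9909 52.5499 44.3489 35.3100 25.3478 14.3678 3.7019 0.0000
69.8794 63.4486 56.3609 48.5491 39.9393 30.4500 19.9913 8.4641 0.0000 0.0000

Δt=0.08089, u=1.04984, d=0.95253, q=0.55958, disc=e^(-rΔt)=0.99307
k=9 terminal: V=max(K-S,0) → 69.8794 63.4486 56.3609 48.5491 39.9393 30.4500 19.9913 8.4641 0.0000 0.0000
k=8: j=0 S=66.0879 intr=66.7421 cont=65.8213 V=66.7421[EX]; j=1 S=72.8391 intr=59.9909 cont=59.0701 V=59.9909[EX]; j=2 S=80.2801 intr=52.5499 cont=51.6291 V=52.5499[EX]; j=3 S=88.4811 intr=44.3489 cont=43.4280 V=44.3489[EX]; j=4 S=97.5200 intr=35.3100 cont=34.3892 V=35.3100[EX]; j=5 S=107.4822 intr=25.3478 cont=24.4269 V=25.3478[EX]; j=6 S=118.4622 intr=14.3678 cont=13.4470 V=14.3678[EX]; j=7 S=130.5638 intr=2.2662 cont=3.7019 V=3.7019[hold]; j=8 S=143.9016 intr=0.0000 cont=0.0000 V=0.0000[hold]  S*(8)=118.4622
k=7: j=0 S=69.3814 intr=63.4486 cont=62.5278 V=63.4486[EX]; j=1 S=76.4691 intr=56.3609 cont=55.4400 V=56.3609[EX]; j=2 S=84.2809 intr=48.5491 cont=47.6283 V=48.5491[EX]; j=3 S=92.8907 intr=39.9393 cont=39.0185 V=39.9393[EX]; j=4 S=102.3800 intr=30.4500 cont=29.5292 V=30.4500[EX]; j=5 S=112.8387 intr=19.9913 cont=19.0704 V=19.9913[EX]; j=6 S=124.3659 intr=8.4641 cont=8.3411 V=8.4641[EX]; j=7 S=137.0706 intr=0.0000 cont=1.6191 V=1.6191[hold]  S*(7)=124.3659
k=6: j=0 S=72.8391 intr=59.9909 cont=59.0701 V=59.9909[EX]; j=1 S=80.2801 intr=52.5499 cont=51.6291 V=52.5499[EX]; j=2 S=88.4811 intr=44.3489 cont=43.4280 V=44.3489[EX]; j=3 S=97.5200 intr=35.3100 cont=34.3892 V=35.3100[EX]; j=4 S=107.4822 intr=25.3478 cont=24.4269 V=25.3478[EX]; j=5 S=118.4622 intr=14.3678 cont=13.4470 V=14.3678[EX]; j=6 S=130.5638 intr=2.2662 cont=4.6016 V=4.6016[hold]  S*(6)=118.4622
k=5: j=0 S=76.4691 intr=56.3609 cont=55.4400 V=56.3609[EX]; j=1 S=84.2809 intr=48.5491 cont=47.6283 V=48.5491[EX]; j=2 S=92.8907 intr=39.9393 cont=39.0185 V=39.9393[EX]; j=3 S=102.3800 intr=30.4500 cont=29.5292 V=30.4500[EX]; j=4 S=112.8387 intr=19.9913 cont=19.0704 V=19.9913[EX]; j=5 S=124.3659 intr=8.4641 cont=8.8411 V=8.8411[hold]  S*(5)=112.8387
k=4: j=0 S=80.2801 intr=52.5499 cont=51.6291 V=52.5499[EX]; j=1 S=88.4811 intr=44.3489 cont=43.4280 V=44.3489[EX]; j=2 S=97.5200 intr=35.3100 cont=34.3892 V=35.3100[EX]; j=3 S=107.4822 intr=25.3478 cont=24.4269 V=25.3478[EX]; j=4 S=118.4622 intr=14.3678 cont=13.6565 V=14.3678[EX]  S*(4)=118.4622
k=3: j=0 S=84.2809 intr=48.5491 cont=47.6283 V=48.5491[EX]; j=1 S=92.8907 intr=39.9393 cont=39.0185 V=39.9393[EX]; j=2 S=102.3800 intr=30.4500 cont=29.5292 V=30.4500[EX]; j=3 S=112.8387 intr=19.9913 cont=19.0704 V=19.9913[EX]  S*(3)=112.8387
k=2: j=0 S=88.4811 intr=44.3489 cont=43.4280 V=44.3489[EX]; j=1 S=97.5200 intr=35.3100 cont=34.3892 V=35.3100[EX]; j=2 S=107.4822 intr=25.3478 cont=24.4269 V=25.3478[EX]  S*(2)=107.4822
k=1: j=0 S=92.8907 intr=39.9393 cont=39.0185 V=39.9393[EX]; j=1 S=102.3800 intr=30.4500 cont=29.5292 V=30.4500[EX]  S*(1)=102.3800
k=0: j=0 S=97.5200 intr=35.3100 cont=34.3892 V=35.3100[EX]  S*(0)=97.5200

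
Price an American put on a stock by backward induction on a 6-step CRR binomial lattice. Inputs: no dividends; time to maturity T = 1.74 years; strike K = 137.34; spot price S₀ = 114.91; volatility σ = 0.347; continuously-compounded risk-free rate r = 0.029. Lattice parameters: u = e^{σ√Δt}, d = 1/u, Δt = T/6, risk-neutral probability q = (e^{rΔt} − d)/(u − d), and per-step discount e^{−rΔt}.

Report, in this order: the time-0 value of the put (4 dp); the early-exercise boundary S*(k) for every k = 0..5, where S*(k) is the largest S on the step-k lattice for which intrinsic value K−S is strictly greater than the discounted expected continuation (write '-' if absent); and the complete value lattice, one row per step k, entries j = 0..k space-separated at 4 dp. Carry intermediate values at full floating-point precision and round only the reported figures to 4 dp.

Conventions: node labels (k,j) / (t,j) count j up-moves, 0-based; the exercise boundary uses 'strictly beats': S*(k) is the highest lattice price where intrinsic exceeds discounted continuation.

price = 33.0030
boundary = - - 79.0767 65.5985 79.0767 95.3242
tree:
33.0030
44.6722 20.7369
58.2633 30.4966 10.3562
71.7415 43.1816 17.0672 3.1488
82.9224 58.2633 27.3378 6.0587 0.0000
92.1975 71.7415 42.0158 11.6574 0.0000 0.0000
99.8918 82.9224 58.2633 22.4300 0.0000 0.0000 0.0000

params: Δt=0.29000 u=1.20546 d=0.82956 q=0.47589 e^(-rΔt)=0.99163
t_6 payoffs: 99.8918 82.9224 58.2633 22.4300 0.0000 0.0000 0.0000
t_5: node(5,0) S=45.1425 payoff=92.1975 vs cont=91.0474 → 92.1975 [stop]  node(5,1) S=65.5985 payoff=71.7415 vs cont=70.5913 → 71.7415 [stop]  node(5,2) S=95.3242 payoff=42.0158 vs cont=40.8656 → 42.0158 [stop]  node(5,3) S=138.5200 payoff=0.0000 vs cont=11.6574 → 11.6574 [wait]  node(5,4) S=201.2896 payoff=0.0000 vs cont=0.0000 → 0.0000 [wait]  node(5,5) S=292.5031 payoff=0.0000 vs cont=0.0000 → 0.0000 [wait]  ⇒ S*(5)=95.3242
t_4: node(4,0) S=54.4176 payoff=82.9224 vs cont=81.7722 → 82.9224 [stop]  node(4,1) S=79.0767 payoff=58.2633 vs cont=57.1131 → 58.2633 [stop]  node(4,2) S=114.9100 payoff=22.4300 vs cont=27.3378 → 27.3378 [wait]  node(4,3) S=166.9809 payoff=0.0000 vs cont=6.0587 → 6.0587 [wait]  node(4,4) S=242.6476 payoff=0.0000 vs cont=0.0000 → 0.0000 [wait]  ⇒ S*(4)=79.0767
t_3: node(3,0) S=65.5985 payoff=71.7415 vs cont=70.5913 → 71.7415 [stop]  node(3,1) S=95.3242 payoff=42.0158 vs cont=43.1816 → 43.1816 [wait]  node(3,2) S=138.5200 payoff=0.0000 vs cont=17.0672 → 17.0672 [wait]  node(3,3) S=201.2896 payoff=0.0000 vs cont=3.1488 → 3.1488 [wait]  ⇒ S*(3)=65.5985
t_2: node(2,0) S=79.0767 payoff=58.2633 vs cont=57.6632 → 58.2633 [stop]  node(2,1) S=114.9100 payoff=22.4300 vs cont=30.4966 → 30.4966 [wait]  node(2,2) S=166.9809 payoff=0.0000 vs cont=10.3562 → 10.3562 [wait]  ⇒ S*(2)=79.0767
t_1: node(1,0) S=95.3242 payoff=42.0158 vs cont=44.6722 → 44.6722 [wait]  node(1,1) S=138.5200 payoff=0.0000 vs cont=20.7369 → 20.7369 [wait]  ⇒ S*(1)=-
t_0: node(0,0) S=114.9100 payoff=22.4300 vs cont=33.0030 → 33.0030 [wait]  ⇒ S*(0)=-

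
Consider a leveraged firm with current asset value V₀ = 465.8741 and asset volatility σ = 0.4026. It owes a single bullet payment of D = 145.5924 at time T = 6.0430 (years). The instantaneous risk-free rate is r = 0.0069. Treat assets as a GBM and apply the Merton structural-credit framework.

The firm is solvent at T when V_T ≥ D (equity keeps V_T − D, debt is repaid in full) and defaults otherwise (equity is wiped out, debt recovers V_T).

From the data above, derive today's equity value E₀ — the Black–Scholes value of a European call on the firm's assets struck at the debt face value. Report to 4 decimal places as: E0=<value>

E0=338.8104

Work the structural quantities from V₀ = 465.8741 against face 145.5924:
d₁ = [ln(V₀/D) + (r + σ²/2)T] / (σ√T)
   = [ln(465.8741/145.5924) + (0.0069 + 0.5·0.4026²)·6.0430] / (0.4026·√6.0430)
   = [1.163104 + 0.531442] / 0.989692 = 1.712196
d₂ = d₁ − σ√T = 1.712196 − 0.989692 = 0.722504
N(d₁) = 0.956570,  N(d₂) = 0.765008,  e^(−rT) = 0.959161
E₀ = V₀·N(d₁) − D·e^(−rT)·N(d₂)
   = 465.8741·0.956570 − 145.5924·0.959161·0.765008 = 338.810416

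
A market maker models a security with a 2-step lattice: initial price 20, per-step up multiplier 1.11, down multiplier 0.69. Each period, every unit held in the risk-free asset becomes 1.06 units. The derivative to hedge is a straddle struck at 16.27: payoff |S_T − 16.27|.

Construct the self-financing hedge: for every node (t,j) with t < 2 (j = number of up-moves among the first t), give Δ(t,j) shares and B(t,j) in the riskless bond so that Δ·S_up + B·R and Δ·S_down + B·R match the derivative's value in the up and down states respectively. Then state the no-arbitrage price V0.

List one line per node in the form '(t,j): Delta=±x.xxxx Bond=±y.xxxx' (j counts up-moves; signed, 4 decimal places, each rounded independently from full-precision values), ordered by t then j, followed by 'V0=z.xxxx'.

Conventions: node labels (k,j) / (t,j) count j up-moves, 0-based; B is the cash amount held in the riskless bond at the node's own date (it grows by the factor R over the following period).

(0,0): Delta=0.6566 Bond=-7.0873
(1,0): Delta=-1.0000 Bond=15.3491
(1,1): Delta=0.7958 Bond=-10.6019
V0=6.0454

Arbitrage-free pricing uses the up-move probability p* = (R−d)/(u−d) = 0.8810, discounting each step at R = 1.06.
Payoffs at expiry: V(2,0)=6.7480, V(2,1)=0.9520, V(2,2)=8.3720
Node (1,0) S=13.8000: V=(p*·0.9520+(1−p*)·6.7480)/1.06=1.5491; Δ=(0.9520−6.7480)/(15.3180−9.5220)=-1.0000; B=V−Δ·S=15.3491
Node (1,1) S=22.2000: V=(p*·8.3720+(1−p*)·0.9520)/1.06=7.0648; Δ=(8.3720−0.9520)/(24.6420−15.3180)=0.7958; B=V−Δ·S=-10.6019
Node (0,0) S=20.0000: V=(p*·7.0648+(1−p*)·1.5491)/1.06=6.0454; Δ=(7.0648−1.5491)/(22.2000−13.8000)=0.6566; B=V−Δ·S=-7.0873
Verification: the root portfolio costs Δ(0,0)·S0 + B(0,0) = 6.0454, matching V0.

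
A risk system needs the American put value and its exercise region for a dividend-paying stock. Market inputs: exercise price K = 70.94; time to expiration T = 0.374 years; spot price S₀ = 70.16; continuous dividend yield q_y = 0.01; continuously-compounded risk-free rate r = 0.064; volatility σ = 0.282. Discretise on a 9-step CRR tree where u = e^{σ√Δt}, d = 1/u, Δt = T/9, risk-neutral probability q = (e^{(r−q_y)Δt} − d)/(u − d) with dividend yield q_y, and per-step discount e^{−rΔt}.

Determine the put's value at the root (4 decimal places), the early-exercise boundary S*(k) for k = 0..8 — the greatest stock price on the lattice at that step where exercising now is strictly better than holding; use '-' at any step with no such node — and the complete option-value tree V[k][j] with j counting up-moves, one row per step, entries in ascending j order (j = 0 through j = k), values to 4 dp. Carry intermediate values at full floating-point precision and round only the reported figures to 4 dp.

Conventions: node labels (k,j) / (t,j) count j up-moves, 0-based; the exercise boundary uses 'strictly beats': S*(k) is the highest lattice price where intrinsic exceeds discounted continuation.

Δt=0.04156  u=1.05917  d=0.94413  q=0.50516  discount=0.99734
step 9 (expiry): payoffs max(K−S,0) = 29.1188 24.0232 18.3068 11.8938 4.6995 0.0000 0.0000 0.0000 0.0000 0.0000
step 8: (k=8,j=0): S=44.2957, K−S=26.6443, hold=26.4742 ⇒ V=26.6443 exercise | (k=8,j=1): S=49.6929, K−S=21.2471, hold=21.0794 ⇒ V=21.2471 exercise | (k=8,j=2): S=55.7476, K−S=15.1924, hold=15.0272 ⇒ V=15.1924 exercise | (k=8,j=3): S=62.5400, K−S=8.4000, hold=8.2376 ⇒ V=8.4000 exercise | (k=8,j=4): S=70.1600, K−S=0.7800, hold=2.3193 ⇒ V=2.3193 continue | (k=8,j=5): S=78.7085, K−S=0.0000, hold=0.0000 ⇒ V=0.0000 continue | (k=8,j=6): S=88.2985, K−S=0.0000, hold=0.0000 ⇒ V=0.0000 continue | (k=8,j=7): S=99.0570, K−S=0.0000, hold=0.0000 ⇒ V=0.0000 continue | (k=8,j=8): S=111.1264, K−S=0.0000, hold=0.0000 ⇒ V=0.0000 continue  boundary S*=62.5400
step 7: (k=7,j=0): S=46.9168, K−S=24.0232, hold=23.8543 ⇒ V=24.0232 exercise | (k=7,j=1): S=52.6332, K−S=18.3068, hold=18.1402 ⇒ V=18.3068 exercise | (k=7,j=2): S=59.0462, K−S=11.8938, hold=11.7299 ⇒ V=11.8938 exercise | (k=7,j=3): S=66.2405, K−S=4.6995, hold=5.3141 ⇒ V=5.3141 continue | (k=7,j=4): S=74.3114, K−S=0.0000, hold=1.1446 ⇒ V=1.1446 continue | (k=7,j=5): S=83.3657, K−S=0.0000, hold=0.0000 ⇒ V=0.0000 continue | (k=7,j=6): S=93.5232, K−S=0.0000, hold=0.0000 ⇒ V=0.0000 continue | (k=7,j=7): S=104.9183, K−S=0.0000, hold=0.0000 ⇒ V=0.0000 continue  boundary S*=59.0462
step 6: (k=6,j=0): S=49.6929, K−S=21.2471, hold=21.0794 ⇒ V=21.2471 exercise | (k=6,j=1): S=55.7476, K−S=15.1924, hold=15.0272 ⇒ V=15.1924 exercise | (k=6,j=2): S=62.5400, K−S=8.4000, hold=8.5473 ⇒ V=8.5473 continue | (k=6,j=3): S=70.1600, K−S=0.7800, hold=3.1993 ⇒ V=3.1993 continue | (k=6,j=4): S=78.7085, K−S=0.0000, hold=0.5649 ⇒ V=0.5649 continue | (k=6,j=5): S=88.2985, K−S=0.0000, hold=0.0000 ⇒ V=0.0000 continue | (k=6,j=6): S=99.0570, K−S=0.0000, hold=0.0000 ⇒ V=0.0000 continue  boundary S*=55.7476
step 5: (k=5,j=0): S=52.6332, K−S=18.3068, hold=18.1402 ⇒ V=18.3068 exercise | (k=5,j=1): S=59.0462, K−S=11.8938, hold=11.8041 ⇒ V=11.8938 exercise | (k=5,j=2): S=66.2405, K−S=4.6995, hold=5.8302 ⇒ V=5.8302 continue | (k=5,j=3): S=74.3114, K−S=0.0000, hold=1.8636 ⇒ V=1.8636 continue | (k=5,j=4): S=83.3657, K−S=0.0000, hold=0.2788 ⇒ V=0.2788 continue | (k=5,j=5): S=93.5232, K−S=0.0000, hold=0.0000 ⇒ V=0.0000 continue  boundary S*=59.0462
step 4: (k=4,j=0): S=55.7476, K−S=15.1924, hold=15.0272 ⇒ V=15.1924 exercise | (k=4,j=1): S=62.5400, K−S=8.4000, hold=8.8072 ⇒ V=8.8072 continue | (k=4,j=2): S=70.1600, K−S=0.7800, hold=3.8162 ⇒ V=3.8162 continue | (k=4,j=3): S=78.7085, K−S=0.0000, hold=1.0602 ⇒ V=1.0602 continue | (k=4,j=4): S=88.2985, K−S=0.0000, hold=0.1376 ⇒ V=0.1376 continue  boundary S*=55.7476
step 3: (k=3,j=0): S=59.0462, K−S=11.8938, hold=11.9351 ⇒ V=11.9351 continue | (k=3,j=1): S=66.2405, K−S=4.6995, hold=6.2693 ⇒ V=6.2693 continue | (k=3,j=2): S=74.3114, K−S=0.0000, hold=2.4175 ⇒ V=2.4175 continue | (k=3,j=3): S=83.3657, K−S=0.0000, hold=0.5925 ⇒ V=0.5925 continue  boundary S*=-
step 2: (k=2,j=0): S=62.5400, K−S=8.4000, hold=9.0489 ⇒ V=9.0489 continue | (k=2,j=1): S=70.1600, K−S=0.7800, hold=4.3121 ⇒ V=4.3121 continue | (k=2,j=2): S=78.7085, K−S=0.0000, hold=1.4917 ⇒ V=1.4917 continue  boundary S*=-
step 1: (k=1,j=0): S=66.2405, K−S=4.6995, hold=6.6383 ⇒ V=6.6383 continue | (k=1,j=1): S=74.3114, K−S=0.0000, hold=2.8796 ⇒ V=2.8796 continue  boundary S*=-
step 0: (k=0,j=0): S=70.1600, K−S=0.7800, hold=4.7270 ⇒ V=4.7270 continue  boundary S*=-

price = 4.7270
boundary = - - - - 55.7476 59.0462 55.7476 59.0462 62.5400
tree:
4.7270
6.6383 2.8796
9.0489 4.3121 1.4917
11.9351 6.2693 2.4175 0.5925
15.1924 8.8072 3.8162 1.0602 0.1376
18.3068 11.8938 5.8302 1.8636 0.2788 0.0000
21.2471 15.1924 8.5473 3.1993 0.5649 0.0000 0.0000
24.0232 18.3068 11.8938 5.3141 1.1446 0.0000 0.0000 0.0000
26.6443 21.2471 15.1924 8.4000 2.3193 0.0000 0.0000 0.0000 0.0000
29.1188 24.0232 18.3068 11.8938 4.6995 0.0000 0.0000 0.0000 0.0000 0.0000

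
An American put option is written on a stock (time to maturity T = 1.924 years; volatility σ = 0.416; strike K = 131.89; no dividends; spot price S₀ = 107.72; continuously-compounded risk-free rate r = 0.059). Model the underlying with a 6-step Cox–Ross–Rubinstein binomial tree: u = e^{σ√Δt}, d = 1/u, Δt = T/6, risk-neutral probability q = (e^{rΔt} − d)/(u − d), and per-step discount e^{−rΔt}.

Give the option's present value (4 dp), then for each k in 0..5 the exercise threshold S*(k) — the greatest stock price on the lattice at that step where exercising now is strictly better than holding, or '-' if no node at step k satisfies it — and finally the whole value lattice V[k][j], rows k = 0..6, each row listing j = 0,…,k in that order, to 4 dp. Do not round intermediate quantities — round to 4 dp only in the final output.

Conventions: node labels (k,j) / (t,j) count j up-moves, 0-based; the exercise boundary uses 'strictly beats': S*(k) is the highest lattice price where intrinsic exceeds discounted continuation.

price = 34.6715
boundary = - - 67.2485 53.1344 67.2485 85.1118
tree:
34.6715
48.1772 21.5058
64.6415 32.3618 10.6706
78.7556 46.8760 18.0187 3.1824
89.9074 64.6415 29.6081 6.2556 0.0000
98.7187 78.7556 46.7782 12.2962 0.0000 0.0000
105.6807 89.9074 64.6415 24.1700 0.0000 0.0000 0.0000

Δt=0.32067  u=1.26563  d=0.79012  q=0.48154  discount=0.98126
step 6 (expiry): payoffs max(K−S,0) = 105.6807 89.9074 64.6415 24.1700 0.0000 0.0000 0.0000
step 5: (k=5,j=0): S=33.1713, K−S=98.7187, hold=96.2469 ⇒ V=98.7187 exercise | (k=5,j=1): S=53.1344, K−S=78.7556, hold=76.2838 ⇒ V=78.7556 exercise | (k=5,j=2): S=85.1118, K−S=46.7782, hold=44.3064 ⇒ V=46.7782 exercise | (k=5,j=3): S=136.3337, K−S=0.0000, hold=12.2962 ⇒ V=12.2962 continue | (k=5,j=4): S=218.3820, K−S=0.0000, hold=0.0000 ⇒ V=0.0000 continue | (k=5,j=5): S=349.8085, K−S=0.0000, hold=0.0000 ⇒ V=0.0000 continue  boundary S*=85.1118
step 4: (k=4,j=0): S=41.9826, K−S=89.9074, hold=87.4356 ⇒ V=89.9074 exercise | (k=4,j=1): S=67.2485, K−S=64.6415, hold=62.1697 ⇒ V=64.6415 exercise | (k=4,j=2): S=107.7200, K−S=24.1700, hold=29.6081 ⇒ V=29.6081 continue | (k=4,j=3): S=172.5480, K−S=0.0000, hold=6.2556 ⇒ V=6.2556 continue | (k=4,j=4): S=276.3908, K−S=0.0000, hold=0.0000 ⇒ V=0.0000 continue  boundary S*=67.2485
step 3: (k=3,j=0): S=53.1344, K−S=78.7556, hold=76.2838 ⇒ V=78.7556 exercise | (k=3,j=1): S=85.1118, K−S=46.7782, hold=46.8760 ⇒ V=46.8760 continue | (k=3,j=2): S=136.3337, K−S=0.0000, hold=18.0187 ⇒ V=18.0187 continue | (k=3,j=3): S=218.3820, K−S=0.0000, hold=3.1824 ⇒ V=3.1824 continue  boundary S*=53.1344
step 2: (k=2,j=0): S=67.2485, K−S=64.6415, hold=62.2159 ⇒ V=64.6415 exercise | (k=2,j=1): S=107.7200, K−S=24.1700, hold=32.3618 ⇒ V=32.3618 continue | (k=2,j=2): S=172.5480, K−S=0.0000, hold=10.6706 ⇒ V=10.6706 continue  boundary S*=67.2485
step 1: (k=1,j=0): S=85.1118, K−S=46.7782, hold=48.1772 ⇒ V=48.1772 continue | (k=1,j=1): S=136.3337, K−S=0.0000, hold=21.5058 ⇒ V=21.5058 continue  boundary S*=-
step 0: (k=0,j=0): S=107.7200, K−S=24.1700, hold=34.6715 ⇒ V=34.6715 continue  boundary S*=-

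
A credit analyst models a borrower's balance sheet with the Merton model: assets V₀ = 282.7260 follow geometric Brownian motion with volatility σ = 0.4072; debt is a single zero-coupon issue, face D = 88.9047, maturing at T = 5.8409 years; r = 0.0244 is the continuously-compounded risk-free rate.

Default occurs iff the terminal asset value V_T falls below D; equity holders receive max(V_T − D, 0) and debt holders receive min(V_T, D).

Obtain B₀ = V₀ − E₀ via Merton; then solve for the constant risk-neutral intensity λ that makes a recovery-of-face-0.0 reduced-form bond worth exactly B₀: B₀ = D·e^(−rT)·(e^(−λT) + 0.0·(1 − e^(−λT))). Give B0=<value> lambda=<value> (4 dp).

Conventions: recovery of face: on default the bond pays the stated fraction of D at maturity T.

B0=71.2717 lambda=0.0134

Apply the equity-as-call identities (strike 88.9047, horizon 5.8409 years):
d₁ = [ln(V₀/D) + (r + σ²/2)T] / (σ√T)
   = [ln(282.7260/88.9047) + (0.0244 + 0.5·0.4072²)·5.8409] / (0.4072·√5.8409)
   = [1.156913 + 0.626763] / 0.984119 = 1.812460
d₂ = d₁ − σ√T = 1.812460 − 0.984119 = 0.828341
N(d₁) = 0.965042,  N(d₂) = 0.796261,  e^(−rT) = 0.867172
E₀ = V₀·N(d₁) − D·e^(−rT)·N(d₂)
   = 282.7260·0.965042 − 88.9047·0.867172·0.796261 = 211.454293
B₀ = V₀ − E₀ = 282.7260 − 211.454293 = 71.271707
e^(−λT) = (B₀·e^(rT)/D − 0)/(1 − 0) = (71.2717·1.153174/88.9047 − 0)/1 = 0.92445795
λ = −ln(0.92445795)/5.8409 = 0.013448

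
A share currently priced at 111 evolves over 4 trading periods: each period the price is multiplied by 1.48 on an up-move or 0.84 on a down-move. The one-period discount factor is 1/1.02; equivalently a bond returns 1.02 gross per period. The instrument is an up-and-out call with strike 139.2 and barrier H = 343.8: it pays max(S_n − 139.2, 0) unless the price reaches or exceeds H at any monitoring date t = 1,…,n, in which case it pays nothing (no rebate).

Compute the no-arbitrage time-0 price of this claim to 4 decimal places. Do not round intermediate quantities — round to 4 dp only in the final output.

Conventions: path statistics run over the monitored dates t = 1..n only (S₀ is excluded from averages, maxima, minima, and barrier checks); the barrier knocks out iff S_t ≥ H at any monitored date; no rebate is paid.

With p* = (R−d)/(u−d) = 0.2812, sum probability × payoff across the paths and divide by R^4.
Enumerate all 2^4 = 16 price paths (U = up ×1.48, D = down ×0.84); each path with k up-moves has probability p*^k·(1−p*)^(4−k).
DDDD: M=93.2400, payoff=0.0000, prob=0.266877
UDDD: M=164.2800, payoff=0.0000, prob=0.104430
DUDD: M=137.9952, payoff=0.0000, prob=0.104430
UUDD: M=243.1344, payoff=32.3556, prob=0.040864
DDUD: M=115.9160, payoff=0.0000, prob=0.104430
UDUD: M=204.2329, payoff=32.3556, prob=0.040864
DUUD: M=204.2329, payoff=32.3556, prob=0.040864
UUUD: M=359.8389, payoff=0.0000, prob=0.015990
DDDU: M=97.3694, payoff=0.0000, prob=0.104430
UDDU: M=171.5556, payoff=32.3556, prob=0.040864
DUDU: M=171.5556, payoff=32.3556, prob=0.040864
UUDU: M=302.2647, payoff=163.0647, prob=0.015990
DDUU: M=171.5556, payoff=32.3556, prob=0.040864
UDUU: M=302.2647, payoff=163.0647, prob=0.015990
DUUU: M=302.2647, payoff=163.0647, prob=0.015990
UUUU: M=532.5616, payoff=0.0000, prob=0.006257
Price = Σ prob·payoff / R^4 = 15.755420 / 1.082432 = 14.5556

price = 14.5556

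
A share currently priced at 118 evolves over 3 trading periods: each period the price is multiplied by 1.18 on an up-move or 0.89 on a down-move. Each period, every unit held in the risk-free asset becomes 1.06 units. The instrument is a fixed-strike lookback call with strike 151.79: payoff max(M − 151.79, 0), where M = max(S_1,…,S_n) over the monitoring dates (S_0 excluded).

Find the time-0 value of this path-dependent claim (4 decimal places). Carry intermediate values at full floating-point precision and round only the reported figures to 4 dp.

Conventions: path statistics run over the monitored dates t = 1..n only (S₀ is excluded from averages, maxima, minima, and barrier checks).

Risk-neutral up-probability p* = (R−d)/(u−d) = (1.06−0.89)/(1.18−0.89) = 0.5862; the claim prices as the p*-weighted sum of path payoffs discounted by R^3.
Enumerate all 2^3 = 8 price paths (U = up ×1.18, D = down ×0.89); each path with k up-moves has probability p*^k·(1−p*)^(3−k).
DDD: M=105.0200, payoff=0.0000, prob=0.070852
UDD: M=139.2400, payoff=0.0000, prob=0.100373
DUD: M=123.9236, payoff=0.0000, prob=0.100373
UUD: M=164.3032, payoff=12.5132, prob=0.142195
DDU: M=110.2920, payoff=0.0000, prob=0.100373
UDU: M=146.2298, payoff=0.0000, prob=0.142195
DUU: M=146.2298, payoff=0.0000, prob=0.142195
UUU: M=193.8778, payoff=42.0878, prob=0.201443
Price = Σ prob·payoff / R^3 = 10.257617 / 1.191016 = 8.6125

price = 8.6125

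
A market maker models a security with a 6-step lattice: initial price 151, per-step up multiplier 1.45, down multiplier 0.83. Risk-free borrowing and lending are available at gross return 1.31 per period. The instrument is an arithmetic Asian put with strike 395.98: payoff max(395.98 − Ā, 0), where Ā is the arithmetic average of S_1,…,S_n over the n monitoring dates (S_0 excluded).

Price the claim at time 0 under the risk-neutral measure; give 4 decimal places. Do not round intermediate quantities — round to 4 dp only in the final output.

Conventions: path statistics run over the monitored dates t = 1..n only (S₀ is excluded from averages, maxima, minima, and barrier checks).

No-arbitrage gives p* = (R−d)/(u−d) = 0.7742: enumerate every path, weight its payoff by its p*-probability, and discount by R^6.
Enumerate all 2^6 = 64 price paths (U = up ×1.45, D = down ×0.83); each path with k up-moves has probability p*^k·(1−p*)^(6−k).
DDDDDD: Ā=82.7006, payoff=313.2794, prob=0.000133
UDDDDD: Ā=144.4769, payoff=251.5031, prob=0.000454
DUDDDD: Ā=128.8735, payoff=267.1065, prob=0.000454
UUDDDD: Ā=225.1405, payoff=170.8395, prob=0.001558
DDUDDD: Ā=115.9228, payoff=280.0572, prob=0.000454
UDUDDD: Ā=202.5157, payoff=193.4643, prob=0.001558
DUUDDD: Ā=186.9123, payoff=209.0677, prob=0.001558
UUUDDD: Ā=326.5336, payoff=69.4464, prob=0.005343
DDDUDD: Ā=105.1736, payoff=290.8064, prob=0.000454
UDDUDD: Ā=183.7371, payoff=212.2429, prob=0.001558
DUDUDD: Ā=168.1337, payoff=227.8463, prob=0.001558
UUDUDD: Ā=293.7276, payoff=102.2524, prob=0.005343
DDUUDD: Ā=155.1830, payoff=240.7970, prob=0.001558
UDUUDD: Ā=271.1028, payoff=124.8772, prob=0.005343
DUUUDD: Ā=255.4994, payoff=140.4806, prob=0.005343
UUUUDD: Ā=446.3544, payoff=0.0000, prob=0.018318
DDDDUD: Ā=96.2518, payoff=299.7282, prob=0.000454
UDDDUD: Ā=168.1508, payoff=227.8292, prob=0.001558
DUDDUD: Ā=152.5475, payoff=243.4325, prob=0.001558
UUDDUD: Ā=266.4986, payoff=129.4814, prob=0.005343
DDUDUD: Ā=139.5967, payoff=256.3833, prob=0.001558
UDUDUD: Ā=243.8738, payoff=152.1062, prob=0.005343
DUUDUD: Ā=228.2705, payoff=167.7095, prob=0.005343
UUUDUD: Ā=398.7857, payoff=0.0000, prob=0.018318
DDDUUD: Ā=128.8476, payoff=267.1324, prob=0.001558
UDDUUD: Ā=225.0952, payoff=170.8848, prob=0.005343
DUDUUD: Ā=209.4918, payoff=186.4882, prob=0.005343
UUDUUD: Ā=365.9797, payoff=30.0003, prob=0.018318
DDUUUD: Ā=196.5411, payoff=199.4389, prob=0.005343
UDUUUD: Ā=343.3549, payoff=52.6251, prob=0.018318
DUUUUD: Ā=327.7516, payoff=68.2284, prob=0.018318
UUUUUD: Ā=572.5780, payoff=0.0000, prob=0.062804
DDDDDU: Ā=88.8468, payoff=307.1332, prob=0.000454
UDDDDU: Ā=155.2142, payoff=240.7658, prob=0.001558
DUDDDU: Ā=139.6109, payoff=256.3691, prob=0.001558
UUDDDU: Ā=243.8986, payoff=152.0814, prob=0.005343
DDUDDU: Ā=126.6601, payoff=269.3199, prob=0.001558
UDUDDU: Ā=221.2737, payoff=174.7063, prob=0.005343
DUUDDU: Ā=205.6704, payoff=190.3096, prob=0.005343
UUUDDU: Ā=359.3037, payoff=36.6763, prob=0.018318
DDDUDU: Ā=115.9110, payoff=280.0690, prob=0.001558
UDDUDU: Ā=202.4951, payoff=193.4849, prob=0.005343
DUDUDU: Ā=186.8918, payoff=209.0882, prob=0.005343
UUDUDU: Ā=326.4977, payoff=69.4823, prob=0.018318
DDUUDU: Ā=173.9410, payoff=222.0390, prob=0.005343
UDUUDU: Ā=303.8729, payoff=92.1071, prob=0.018318
DUUUDU: Ā=288.2695, payoff=107.7105, prob=0.018318
UUUUDU: Ā=503.6034, payoff=0.0000, prob=0.062804
DDDDUU: Ā=106.9892, payoff=288.9908, prob=0.001558
UDDDUU: Ā=186.9089, payoff=209.0711, prob=0.005343
DUDDUU: Ā=171.3055, payoff=224.6745, prob=0.005343
UUDDUU: Ā=299.2687, payoff=96.7113, prob=0.018318
DDUDUU: Ā=158.3548, payoff=237.6252, prob=0.005343
UDUDUU: Ā=276.6439, payoff=119.3361, prob=0.018318
DUUDUU: Ā=261.0405, payoff=134.9395, prob=0.018318
UUUDUU: Ā=456.0347, payoff=0.0000, prob=0.062804
DDDUUU: Ā=147.6056, payoff=248.3744, prob=0.005343
UDDUUU: Ā=257.8653, payoff=138.1147, prob=0.018318
DUDUUU: Ā=242.2619, payoff=153.7181, prob=0.018318
UUDUUU: Ā=423.2287, payoff=0.0000, prob=0.062804
DDUUUU: Ā=229.3112, payoff=166.6688, prob=0.018318
UDUUUU: Ā=400.6038, payoff=0.0000, prob=0.062804
DUUUUU: Ā=385.0005, payoff=10.9795, prob=0.062804
UUUUUU: Ā=672.5912, payoff=0.0000, prob=0.215326
Price = Σ prob·payoff / R^6 = 49.007820 / 5.053913 = 9.6970

price = 9.6970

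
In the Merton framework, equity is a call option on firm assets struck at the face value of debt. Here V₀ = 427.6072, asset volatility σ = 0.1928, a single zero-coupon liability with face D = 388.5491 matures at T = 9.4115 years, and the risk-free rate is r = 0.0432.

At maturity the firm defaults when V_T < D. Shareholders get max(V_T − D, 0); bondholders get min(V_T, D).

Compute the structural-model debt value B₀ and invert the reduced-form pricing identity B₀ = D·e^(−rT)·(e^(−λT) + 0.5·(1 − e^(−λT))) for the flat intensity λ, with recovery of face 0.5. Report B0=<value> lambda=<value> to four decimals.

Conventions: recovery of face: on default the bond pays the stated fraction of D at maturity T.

Work the structural quantities from V₀ = 427.6072 against face 388.5491:
d₁ = [ln(V₀/D) + (r + σ²/2)T] / (σ√T)
   = [ln(427.6072/388.5491) + (0.0432 + 0.5·0.1928²)·9.4115] / (0.1928·√9.4115)
   = [0.095785 + 0.581498] / 0.591475 = 1.145076
d₂ = d₁ − σ√T = 1.145076 − 0.591475 = 0.553600
N(d₁) = 0.873911,  N(d₂) = 0.710074,  e^(−rT) = 0.665926
E₀ = V₀·N(d₁) − D·e^(−rT)·N(d₂)
   = 427.6072·0.873911 − 388.5491·0.665926·0.710074 = 189.962658
B₀ = V₀ − E₀ = 427.6072 − 189.962658 = 237.644542
e^(−λT) = (B₀·e^(rT)/D − 0.5)/(1 − 0.5) = (237.6445·1.501668/388.5491 − 0.5)/0.5 = 0.83690170
λ = −ln(0.83690170)/9.4115 = 0.018918

B0=237.6445 lambda=0.0189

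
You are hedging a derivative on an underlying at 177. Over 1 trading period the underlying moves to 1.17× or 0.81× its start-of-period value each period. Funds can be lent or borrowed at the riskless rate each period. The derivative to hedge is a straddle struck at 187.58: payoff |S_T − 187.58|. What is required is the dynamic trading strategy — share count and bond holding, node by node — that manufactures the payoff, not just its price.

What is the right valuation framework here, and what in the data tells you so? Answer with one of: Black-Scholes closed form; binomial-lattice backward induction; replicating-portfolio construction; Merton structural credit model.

framework: replicating-portfolio construction

Key observation: the task asks for the hedge itself — share and bond holdings at every node of the 1-period tree on spot 177 with factors 1.17/0.81 — which is exactly what the replicating-portfolio construction produces.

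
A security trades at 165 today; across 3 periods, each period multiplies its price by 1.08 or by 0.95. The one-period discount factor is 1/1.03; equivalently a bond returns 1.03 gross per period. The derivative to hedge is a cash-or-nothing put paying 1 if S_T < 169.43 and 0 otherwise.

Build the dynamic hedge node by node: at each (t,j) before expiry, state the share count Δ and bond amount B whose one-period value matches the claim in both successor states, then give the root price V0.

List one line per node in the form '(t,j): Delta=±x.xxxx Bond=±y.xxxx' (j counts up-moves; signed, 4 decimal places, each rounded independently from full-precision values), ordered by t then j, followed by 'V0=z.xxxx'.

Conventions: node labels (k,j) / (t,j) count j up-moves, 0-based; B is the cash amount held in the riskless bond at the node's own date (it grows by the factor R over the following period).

(0,0): Delta=-0.0208 Bond=3.7343
(1,0): Delta=-0.0293 Bond=5.1815
(1,1): Delta=-0.0161 Bond=3.0118
(2,0): Delta=0.0000 Bond=0.9709
(2,1): Delta=-0.0454 Bond=8.0657
(2,2): Delta=0.0000 Bond=0.0000
V0=0.3020

Arbitrage-free pricing uses the up-move probability p* = (R−d)/(u−d) = 0.6154, discounting each step at R = 1.03.
Payoffs at expiry: V(3,0)=1.0000, V(3,1)=1.0000, V(3,2)=0.0000, V(3,3)=0.0000
Node (2,0) S=148.9125: V=(p*·1.0000+(1−p*)·1.0000)/1.03=0.9709; Δ=(1.0000−1.0000)/(160.8255−141.4669)=0.0000; B=V−Δ·S=0.9709
Node (2,1) S=169.2900: V=(p*·0.0000+(1−p*)·1.0000)/1.03=0.3734; Δ=(0.0000−1.0000)/(182.8332−160.8255)=-0.0454; B=V−Δ·S=8.0657
Node (2,2) S=192.4560: V=(p*·0.0000+(1−p*)·0.0000)/1.03=0.0000; Δ=(0.0000−0.0000)/(207.8525−182.8332)=0.0000; B=V−Δ·S=0.0000
Node (1,0) S=156.7500: V=(p*·0.3734+(1−p*)·0.9709)/1.03=0.5856; Δ=(0.3734−0.9709)/(169.2900−148.9125)=-0.0293; B=V−Δ·S=5.1815
Node (1,1) S=178.2000: V=(p*·0.0000+(1−p*)·0.3734)/1.03=0.1394; Δ=(0.0000−0.3734)/(192.4560−169.2900)=-0.0161; B=V−Δ·S=3.0118
Node (0,0) S=165.0000: V=(p*·0.1394+(1−p*)·0.5856)/1.03=0.3020; Δ=(0.1394−0.5856)/(178.2000−156.7500)=-0.0208; B=V−Δ·S=3.7343
Check: Δ(0,0)·S0 + B(0,0) = 0.3020 = V0.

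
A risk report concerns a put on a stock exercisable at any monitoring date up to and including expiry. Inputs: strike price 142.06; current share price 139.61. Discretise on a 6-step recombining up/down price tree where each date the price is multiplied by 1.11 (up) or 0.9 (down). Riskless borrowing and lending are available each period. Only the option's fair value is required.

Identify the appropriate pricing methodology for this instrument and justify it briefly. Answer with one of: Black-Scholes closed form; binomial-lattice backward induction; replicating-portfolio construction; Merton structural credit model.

Key observation: with exercise allowed before expiry on a discrete up/down model (6 steps from spot 139.61), the strike-142.06 put's value must be rolled back through the tree testing early exercise at each node.

framework: binomial-lattice backward induction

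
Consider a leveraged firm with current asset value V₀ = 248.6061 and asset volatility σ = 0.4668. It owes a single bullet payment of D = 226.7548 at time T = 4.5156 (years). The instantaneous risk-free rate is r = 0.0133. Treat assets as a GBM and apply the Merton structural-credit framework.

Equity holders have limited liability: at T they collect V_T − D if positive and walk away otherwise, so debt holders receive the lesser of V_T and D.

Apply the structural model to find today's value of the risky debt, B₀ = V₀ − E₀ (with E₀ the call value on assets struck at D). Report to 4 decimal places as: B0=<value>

B0=142.2985

Apply the equity-as-call identities (strike 226.7548, horizon 4.5156 years):
d₁ = [ln(V₀/D) + (r + σ²/2)T] / (σ√T)
   = [ln(248.6061/226.7548) + (0.0133 + 0.5·0.4668²)·4.5156] / (0.4668·√4.5156)
   = [0.092000 + 0.552037] / 0.991947 = 0.649266
d₂ = d₁ − σ√T = 0.649266 − 0.991947 = -0.342681
N(d₁) = 0.741917,  N(d₂) = 0.365919,  e^(−rT) = 0.941710
E₀ = V₀·N(d₁) − D·e^(−rT)·N(d₂)
   = 248.6061·0.741917 − 226.7548·0.941710·0.365919 = 106.307631
B₀ = V₀ − E₀ = 248.6061 − 106.307631 = 142.298469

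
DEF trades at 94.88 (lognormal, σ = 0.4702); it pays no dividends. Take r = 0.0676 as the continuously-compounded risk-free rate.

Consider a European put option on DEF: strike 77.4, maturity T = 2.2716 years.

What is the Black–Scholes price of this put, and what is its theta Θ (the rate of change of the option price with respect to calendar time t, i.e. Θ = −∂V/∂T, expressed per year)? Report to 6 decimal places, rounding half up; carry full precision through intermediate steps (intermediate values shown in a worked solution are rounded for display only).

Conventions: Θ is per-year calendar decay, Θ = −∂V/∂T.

price = 10.707279
Θ = -2.108159

σ√T = 0.4702·√2.2716 = 0.708677
d₁ = (ln(S/K) + (r+σ²/2)T) / (σ√T) = (ln(94.88/77.4) + (0.0676+0.4702²/2)·2.2716) / 0.708677 = (0.203626 + 0.404672) / 0.708677 = 0.858357
d₂ = d₁ − σ√T = 0.858357 − 0.708677 = 0.149680
e^{−rT} = 0.857649
N(−d₁) = 0.195348,  N(−d₂) = 0.440509
Put price V = K·e^{−rT}·N(−d₂) − S·N(−d₁) = 29.241870 − 18.534590 = 10.707279
φ(d₁) = (1/√(2π))·e^{−d₁²/2} = 0.276008
Θ = −S·φ(d₁)·σ/(2√T) + r·K·e^{−rT}·N(−d₂) = −4.084909 + 1.976750 = -2.108159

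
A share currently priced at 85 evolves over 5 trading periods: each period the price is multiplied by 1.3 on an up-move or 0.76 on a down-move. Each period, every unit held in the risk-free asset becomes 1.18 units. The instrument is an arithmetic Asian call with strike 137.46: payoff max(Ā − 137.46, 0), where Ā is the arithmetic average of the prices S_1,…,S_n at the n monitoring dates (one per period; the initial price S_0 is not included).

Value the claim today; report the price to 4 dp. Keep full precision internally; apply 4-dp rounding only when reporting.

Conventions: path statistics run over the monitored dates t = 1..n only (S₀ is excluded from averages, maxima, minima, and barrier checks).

price = 9.6416

Set p* = 0.7778 (from d < R < u); the path-dependent value is the discounted p*-expectation over all price paths.
Enumerate all 2^5 = 32 price paths (U = up ×1.3, D = down ×0.76); each path with k up-moves has probability p*^k·(1−p*)^(5−k).
DDDDD: Ā=40.1838, payoff=0.0000, prob=0.000542
UDDDD: Ā=68.7354, payoff=0.0000, prob=0.001897
DUDDD: Ā=59.5554, payoff=0.0000, prob=0.001897
UUDDD: Ā=101.8710, payoff=0.0000, prob=0.006639
DDUDD: Ā=52.5786, payoff=0.0000, prob=0.001897
UDUDD: Ā=89.9370, payoff=0.0000, prob=0.006639
DUUDD: Ā=80.7570, payoff=0.0000, prob=0.006639
UUUDD: Ā=138.1370, payoff=0.6770, prob=0.023235
DDDUD: Ā=47.2762, payoff=0.0000, prob=0.001897
UDDUD: Ā=80.8672, payoff=0.0000, prob=0.006639
DUDUD: Ā=71.6872, payoff=0.0000, prob=0.006639
UUDUD: Ā=122.6228, payoff=0.0000, prob=0.023235
DDUUD: Ā=64.7104, payoff=0.0000, prob=0.006639
UDUUD: Ā=110.6888, payoff=0.0000, prob=0.023235
DUUUD: Ā=101.5088, payoff=0.0000, prob=0.023235
UUUUD: Ā=173.6335, payoff=36.1735, prob=0.081322
DDDDU: Ā=43.2464, payoff=0.0000, prob=0.001897
UDDDU: Ā=73.9741, payoff=0.0000, prob=0.006639
DUDDU: Ā=64.7941, payoff=0.0000, prob=0.006639
UUDDU: Ā=110.8320, payoff=0.0000, prob=0.023235
DDUDU: Ā=57.8173, payoff=0.0000, prob=0.006639
UDUDU: Ā=98.8980, payoff=0.0000, prob=0.023235
DUUDU: Ā=89.7180, payoff=0.0000, prob=0.023235
UUUDU: Ā=153.4651, payoff=16.0051, prob=0.081322
DDDUU: Ā=52.5149, payoff=0.0000, prob=0.006639
UDDUU: Ā=89.8282, payoff=0.0000, prob=0.023235
DUDUU: Ā=80.6482, payoff=0.0000, prob=0.023235
UUDUU: Ā=137.9509, payoff=0.4909, prob=0.081322
DDUUU: Ā=73.6714, payoff=0.0000, prob=0.023235
UDUUU: Ā=126.0169, payoff=0.0000, prob=0.081322
DUUUU: Ā=116.8369, payoff=0.0000, prob=0.081322
UUUUU: Ā=199.8525, payoff=62.3925, prob=0.284628
Price = Σ prob·payoff / R^5 = 22.057585 / 2.287758 = 9.6416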